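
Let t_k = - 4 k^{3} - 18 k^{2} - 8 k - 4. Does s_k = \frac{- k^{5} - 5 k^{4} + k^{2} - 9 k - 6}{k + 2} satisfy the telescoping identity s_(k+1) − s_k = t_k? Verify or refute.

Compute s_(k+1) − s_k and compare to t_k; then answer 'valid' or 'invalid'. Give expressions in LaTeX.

Invalid: residual \frac{3 k^{4} + 22 k^{3} + 48 k^{2} + 17 k + 2}{k^{2} + 5 k + 6} ≠ 0.

s_(k+1) = (-9*k - (k + 1)**5 - 5*(k + 1)**4 + (k + 1)**2 - 15)/(k + 3)
s_(k+1) − s_k = (-4*k**5 - 35*k**4 - 100*k**3 - 104*k**2 - 51*k - 22)/(k**2 + 5*k + 6)
(s_(k+1) − s_k) − t_k = (3*k**4 + 22*k**3 + 48*k**2 + 17*k + 2)/(k**2 + 5*k + 6)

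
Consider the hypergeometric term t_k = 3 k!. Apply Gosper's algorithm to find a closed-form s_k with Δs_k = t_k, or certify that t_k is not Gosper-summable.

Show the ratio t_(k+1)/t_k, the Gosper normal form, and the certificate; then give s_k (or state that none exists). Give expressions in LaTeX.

none (Gosper's algorithm certifies no s_k)

The ratio is k + 1.
Factor: A=k + 1; B=1; C=1.
Set up (k + 1)·f(k+1) − (1)·f(k) − (1) = 0.
From deg A=1, deg B=0, deg C=0: d=-1.
Negative degree bound (-1): no f exists, t_k not Gosper-summable.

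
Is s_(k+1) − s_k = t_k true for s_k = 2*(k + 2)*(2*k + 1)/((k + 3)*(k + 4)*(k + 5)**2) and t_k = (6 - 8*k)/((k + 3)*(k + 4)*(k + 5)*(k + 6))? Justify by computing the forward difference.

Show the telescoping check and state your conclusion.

s_(k+1) = 2*(k + 3)*(2*k + 3)/((k + 4)*(k + 5)*(k + 6)**2)
s_(k+1) − s_k = 2*(-4*k**3 - 23*k**2 + 3*k + 63)/(k**6 + 29*k**5 + 347*k**4 + 2191*k**3 + 7692*k**2 + 14220*k + 10800)
(s_(k+1) − s_k) − t_k = 18*(2*k**2 + 10*k - 3)/(k**6 + 29*k**5 + 347*k**4 + 2191*k**3 + 7692*k**2 + 14220*k + 10800)

Invalid: residual 18*(2*k**2 + 10*k - 3)/(k**6 + 29*k**5 + 347*k**4 + 2191*k**3 + 7692*k**2 + 14220*k + 10800) ≠ 0.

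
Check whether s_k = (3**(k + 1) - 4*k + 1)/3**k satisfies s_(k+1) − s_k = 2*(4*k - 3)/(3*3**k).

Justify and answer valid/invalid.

s_(k+1) = (9*3**k - 4*k - 3)/(3*3**k)
s_(k+1) − s_k = 2*(4*k - 3)/(3*3**k)
(s_(k+1) − s_k) − t_k = 0

Valid — Δs_k = t_k.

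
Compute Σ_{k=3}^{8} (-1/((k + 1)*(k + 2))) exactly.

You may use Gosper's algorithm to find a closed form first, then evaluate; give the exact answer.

Σ = -3/20

The ratio is (k + 1)/(k + 3).
Gosper form: A/B · C(k+1)/C(k) with A=k + 1, B=k + 3, C=1.
Set up (k + 1)·f(k+1) − (k + 2)·f(k) − (1) = 0.
Degrees (1,1,0) ⇒ d ≤ 1.
Coefficient equations give f(k) = k.
Then R = B(k−1)f/C = k*(k + 2), so s_k = R(k)·t_k = -k/(k + 1).
s_(k+1) − s_k = -1/(k**2 + 3*k + 2) = t_k.
Evaluate s at k=9 and k=3: -9/10 and -3/4; difference -3/20.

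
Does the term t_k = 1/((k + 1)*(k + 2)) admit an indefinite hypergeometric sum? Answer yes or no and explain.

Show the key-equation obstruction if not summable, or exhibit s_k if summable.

Yes. s_k = k/(k + 1).

Step 1: r(k) = (k + 1)/(k + 3).
So A=k + 1 and B=k + 3, with C=1.
Need (k + 1)·f(k+1) − (k + 2)·f(k) = 1.
From deg A=1, deg B=1, deg C=0: d=1.
Solve for f: f(k) = k (degree 1 ≤ 1).
Then R = B(k−1)f/C = k*(k + 2), so s_k = R(k)·t_k = k/(k + 1).
s_(k+1) − s_k = 1/(k**2 + 3*k + 2) = t_k.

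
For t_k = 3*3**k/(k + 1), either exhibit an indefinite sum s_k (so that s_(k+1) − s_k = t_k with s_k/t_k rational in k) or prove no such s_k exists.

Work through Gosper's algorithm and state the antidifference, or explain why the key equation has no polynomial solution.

not Gosper-summable; s_k does not exist

t_(k+1)/t_k = 3*(k + 1)/(k + 2).
Normal form (A,B,C) = (3*k + 3, k + 2, 1).
f must satisfy (3*k + 3)·f(k+1) − (k + 1)·f(k) = 1.
d = -1 from the (1,1,0) case.
d = -1 < 0 ⇒ no nonzero polynomial f; not summable.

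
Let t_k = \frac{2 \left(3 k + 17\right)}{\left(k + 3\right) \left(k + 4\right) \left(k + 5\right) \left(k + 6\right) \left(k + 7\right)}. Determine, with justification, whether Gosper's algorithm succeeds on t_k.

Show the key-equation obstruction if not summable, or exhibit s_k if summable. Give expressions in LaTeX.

Yes. s_k = \frac{k \left(k^{2} + 13 k + 54\right)}{36 \left(k^{3} + 13 k^{2} + 54 k + 72\right)}.

The ratio is (k + 3)*(3*k + 20)/((k + 8)*(3*k + 17)).
Gosper form: A/B · C(k+1)/C(k) with A=k + 3, B=k + 8, C=k + 17/3.
Solve (k + 3)·f(k+1) − (k + 7)·f(k) = k + 17/3.
d = 4 from the (1,1,1) case.
Coefficient equations give f(k) = k*(k + 5)*(k**2 + 13*k + 54)/216.
Then R = B(k−1)f/C = k*(k + 5)*(k + 7)*(k**2 + 13*k + 54)/(72*(3*k + 17)), so s_k = R(k)·t_k = k*(k**2 + 13*k + 54)/(36*(k**3 + 13*k**2 + 54*k + 72)).
s_(k+1) − s_k = 2*(3*k + 17)/(k**5 + 25*k**4 + 245*k**3 + 1175*k**2 + 2754*k + 2520) = t_k.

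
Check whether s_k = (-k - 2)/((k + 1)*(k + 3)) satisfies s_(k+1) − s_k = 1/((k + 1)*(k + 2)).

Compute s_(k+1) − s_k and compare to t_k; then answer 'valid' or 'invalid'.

Invalid: residual (-2*k - 5)/(k**4 + 10*k**3 + 35*k**2 + 50*k + 24) ≠ 0.

s_(k+1) = (-k - 3)/((k + 2)*(k + 4))
s_(k+1) − s_k = (k**2 + 5*k + 7)/(k**4 + 10*k**3 + 35*k**2 + 50*k + 24)
(s_(k+1) − s_k) − t_k = (-2*k - 5)/(k**4 + 10*k**3 + 35*k**2 + 50*k + 24)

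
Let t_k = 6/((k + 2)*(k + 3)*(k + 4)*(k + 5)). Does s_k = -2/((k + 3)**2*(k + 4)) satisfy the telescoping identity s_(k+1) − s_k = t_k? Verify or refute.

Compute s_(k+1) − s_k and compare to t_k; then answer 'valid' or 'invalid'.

Invalid: residual 4*(-2*k - 7)/(k**6 + 21*k**5 + 181*k**4 + 819*k**3 + 2050*k**2 + 2688*k + 1440) ≠ 0.

s_(k+1) = -2/((k + 4)**2*(k + 5))
s_(k+1) − s_k = 2*(3*k + 11)/(k**5 + 19*k**4 + 143*k**3 + 533*k**2 + 984*k + 720)
(s_(k+1) − s_k) − t_k = 4*(-2*k - 7)/(k**6 + 21*k**5 + 181*k**4 + 819*k**3 + 2050*k**2 + 2688*k + 1440)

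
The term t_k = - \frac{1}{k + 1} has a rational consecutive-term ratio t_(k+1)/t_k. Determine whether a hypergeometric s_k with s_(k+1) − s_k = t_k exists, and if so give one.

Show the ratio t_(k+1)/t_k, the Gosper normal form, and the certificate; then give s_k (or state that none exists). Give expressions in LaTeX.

Step 1: r(k) = (k + 1)/(k + 2).
Gosper form: A/B · C(k+1)/C(k) with A=k + 1, B=k + 2, C=1.
f must satisfy (k + 1)·f(k+1) − (k + 1)·f(k) = 1.
d = 0 from the (1,1,0) case.
Generic f = c0 gives residual -1; -1 = 0 cannot hold, so t_k is not Gosper-summable.

none — t_k is not Gosper-summable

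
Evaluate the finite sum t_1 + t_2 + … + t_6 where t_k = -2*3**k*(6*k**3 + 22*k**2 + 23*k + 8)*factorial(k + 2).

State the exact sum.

Σ = -134915155164

Ratio r(k) = 3*(6*k**4 + 58*k**3 + 205*k**2 + 314*k + 177)/(6*k**3 + 22*k**2 + 23*k + 8).
Factor: A=3*k + 9; B=1; C=k**3 + 11*k**2/3 + 23*k/6 + 4/3.
Need (3*k + 9)·f(k+1) − (1)·f(k) = k**3 + 11*k**2/3 + 23*k/6 + 4/3.
From deg A=1, deg B=0, deg C=3: d=2.
Coefficient equations give f(k) = (2*k**2 - 2*k + 1)/6.
R(k) = B(k−1)·f(k)/C(k) = (2*k**2 - 2*k + 1)/(6*k**3 + 22*k**2 + 23*k + 8); s_k = R·t_k = -2*3**k*(2*k**2 - 2*k + 1)*factorial(k + 2).
Verify: -2*3**k*(6*k**3 + 22*k**2 + 23*k + 8)*factorial(k + 2) matches t_k.
Σ_(k=1)^(6) t_k = s_(7) − s_(1) = -134915155200 − (-36) = -134915155164.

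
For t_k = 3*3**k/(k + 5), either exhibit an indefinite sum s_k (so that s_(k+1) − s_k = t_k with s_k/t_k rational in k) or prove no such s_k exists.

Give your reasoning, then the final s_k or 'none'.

not Gosper-summable; s_k does not exist

The ratio is 3*(k + 5)/(k + 6).
Factor: A=3*k + 15; B=k + 6; C=1.
f must satisfy (3*k + 15)·f(k+1) − (k + 5)·f(k) = 1.
Degrees (1,1,0) ⇒ d ≤ -1.
Negative degree bound (-1): no f exists, t_k not Gosper-summable.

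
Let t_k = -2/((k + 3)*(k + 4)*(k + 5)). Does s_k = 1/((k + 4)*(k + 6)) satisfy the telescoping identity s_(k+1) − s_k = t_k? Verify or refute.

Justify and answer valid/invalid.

Invalid: residual 3*(3*k + 17)/(k**5 + 25*k**4 + 245*k**3 + 1175*k**2 + 2754*k + 2520) ≠ 0.

s_(k+1) = 1/((k + 5)*(k + 7))
s_(k+1) − s_k = (-2*k - 11)/(k**4 + 22*k**3 + 179*k**2 + 638*k + 840)
(s_(k+1) − s_k) − t_k = 3*(3*k + 17)/(k**5 + 25*k**4 + 245*k**3 + 1175*k**2 + 2754*k + 2520)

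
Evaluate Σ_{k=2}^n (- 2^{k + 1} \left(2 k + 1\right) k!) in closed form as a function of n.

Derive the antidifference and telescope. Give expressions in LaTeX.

S(n) = - 4 \cdot 2^{n} \left(n + 1\right)! + 16

Compute t_(k+1)/t_k: get 2*(k + 1)*(2*k + 3)/(2*k + 1).
Normal form (A,B,C) = (2*k + 2, 1, k + 1/2).
f must satisfy (2*k + 2)·f(k+1) − (1)·f(k) = k + 1/2.
deg f ≤ 0 (via 1,0,1).
A polynomial solution: f(k) = 1/2.
So s_k = (B(k−1)f/C)·t_k = (1/(2*k + 1))·t_k = -2**(k + 1)*factorial(k).
s_(k+1) − s_k = -2**(k + 1)*(2*k + 1)*factorial(k) = t_k.
Evaluate: s_(n+1) = -2**(n + 2)*factorial(n + 1); subtract s_(2) = -16 ⇒ S(n) = -4*2**n*factorial(n + 1) + 16.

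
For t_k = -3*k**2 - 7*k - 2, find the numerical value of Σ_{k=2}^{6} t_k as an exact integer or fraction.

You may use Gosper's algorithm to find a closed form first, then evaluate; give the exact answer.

Step 1: r(k) = (3*k**2 + 13*k + 12)/(3*k**2 + 7*k + 2).
So A=1 and B=1, with C=k**2 + 7*k/3 + 2/3.
Set up (1)·f(k+1) − (1)·f(k) − (k**2 + 7*k/3 + 2/3) = 0.
d = 3 from the (0,0,2) case.
Match coefficients ⇒ f(k) = k*(k**2 + 2*k - 1)/3.
Then R = B(k−1)f/C = k*(k**2 + 2*k - 1)/((k + 2)*(3*k + 1)), so s_k = R(k)·t_k = k*(-k**2 - 2*k + 1).
Verify: -3*k**2 - 7*k - 2 matches t_k.
Sum = s_(7) − s_(2); s_(7) = -434, s_(2) = -14 ⇒ -420.

Σ = -420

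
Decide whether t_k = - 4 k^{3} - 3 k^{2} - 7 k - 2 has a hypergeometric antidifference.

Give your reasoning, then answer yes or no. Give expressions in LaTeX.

Yes. s_k = k \left(- k^{3} + k^{2} - 3 k + 1\right).

Ratio r(k) = (4*k**3 + 15*k**2 + 25*k + 16)/(4*k**3 + 3*k**2 + 7*k + 2).
So A=1 and B=1, with C=k**3 + 3*k**2/4 + 7*k/4 + 1/2.
Need (1)·f(k+1) − (1)·f(k) = k**3 + 3*k**2/4 + 7*k/4 + 1/2.
d = 4 from the (0,0,3) case.
Solve for f: f(k) = k*(k**3 - k**2 + 3*k - 1)/4 (degree 4 ≤ 4).
Get s_k = R·t_k = k*(-k**3 + k**2 - 3*k + 1) with R(k) = B(k−1)f(k)/C(k) = k*(k**3 - k**2 + 3*k - 1)/(4*k**3 + 3*k**2 + 7*k + 2).
Check: Δs_k = -4*k**3 - 3*k**2 - 7*k - 2. ✓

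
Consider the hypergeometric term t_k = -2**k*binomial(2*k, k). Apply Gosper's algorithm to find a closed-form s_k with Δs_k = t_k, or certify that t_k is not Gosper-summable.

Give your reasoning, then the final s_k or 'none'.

Step 1: r(k) = 4*(2*k + 1)/(k + 1).
So A=8*k + 4 and B=k + 1, with C=1.
Set up (8*k + 4)·f(k+1) − (k)·f(k) − (1) = 0.
Bound: deg f ≤ -1.
Negative degree bound (-1): no f exists, t_k not Gosper-summable.

not Gosper-summable; s_k does not exist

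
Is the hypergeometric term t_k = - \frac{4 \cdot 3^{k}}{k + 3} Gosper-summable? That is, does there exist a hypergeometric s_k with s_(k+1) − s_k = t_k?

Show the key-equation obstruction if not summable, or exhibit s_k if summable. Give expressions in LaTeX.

Compute t_(k+1)/t_k: get 3*(k + 3)/(k + 4).
Factor: A=3*k + 9; B=k + 4; C=1.
Key eq: (3*k + 9)·f(k+1) = (k + 3)·f(k) + (1).
d = -1 from the (1,1,0) case.
d = -1 < 0 ⇒ no nonzero polynomial f; not summable.

No — key equation has no polynomial f.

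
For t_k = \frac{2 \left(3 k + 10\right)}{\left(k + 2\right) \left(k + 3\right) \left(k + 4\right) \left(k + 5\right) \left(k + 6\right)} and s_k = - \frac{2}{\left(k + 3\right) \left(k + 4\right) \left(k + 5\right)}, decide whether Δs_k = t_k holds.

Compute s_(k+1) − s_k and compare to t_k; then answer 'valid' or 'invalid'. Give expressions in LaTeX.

s_(k+1) = -2/((k + 4)*(k + 5)*(k + 6))
s_(k+1) − s_k = 6/((k + 3)*(k + 4)*(k + 5)*(k + 6))
(s_(k+1) − s_k) − t_k = -8/((k + 2)*(k + 3)*(k + 4)*(k + 5)*(k + 6))

Invalid: residual - \frac{8}{k^{5} + 20 k^{4} + 155 k^{3} + 580 k^{2} + 1044 k + 720} ≠ 0.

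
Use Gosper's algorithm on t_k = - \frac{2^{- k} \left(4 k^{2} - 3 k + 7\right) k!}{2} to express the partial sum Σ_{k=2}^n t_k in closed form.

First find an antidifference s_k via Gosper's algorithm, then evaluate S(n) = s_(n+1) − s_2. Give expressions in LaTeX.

S(n) = 2^{- n - 1} \left(5 \cdot 2^{n} - 4 n^{2} n! - 5 n n! - n!\right)

r(k) = (k + 1)*(-3*k + 4*(k + 1)**2 + 4)/(2*(4*k**2 - 3*k + 7)) after simplifying.
Gosper form: A/B · C(k+1)/C(k) with A=k/2 + 1/2, B=1, C=k**2 - 3*k/4 + 7/4.
Set up (k/2 + 1/2)·f(k+1) − (1)·f(k) − (k**2 - 3*k/4 + 7/4) = 0.
deg f ≤ 1 (via 1,0,2).
Coefficient equations give f(k) = (4*k - 3)/2.
Get s_k = R·t_k = -(4*k - 3)*factorial(k)/2**k with R(k) = B(k−1)f(k)/C(k) = 2*(4*k - 3)/(4*k**2 - 3*k + 7).
Verify: -(4*k**2 - 3*k + 7)*factorial(k)/(2*2**k) matches t_k.
Evaluate: s_(n+1) = -2**(-n - 1)*(4*n + 1)*factorial(n + 1); subtract s_(2) = -5/2 ⇒ S(n) = 2**(-n - 1)*(5*2**n - 4*n**2*factorial(n) - 5*n*factorial(n) - factorial(n)).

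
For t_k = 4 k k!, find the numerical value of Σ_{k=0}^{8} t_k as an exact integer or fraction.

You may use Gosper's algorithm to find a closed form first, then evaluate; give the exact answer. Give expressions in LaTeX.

Σ = 1451516

Compute t_(k+1)/t_k: get (k + 1)**2/k.
A = k + 1, B = 1, C = k.
Solve (k + 1)·f(k+1) − (1)·f(k) = k.
d = 0 from the (1,0,1) case.
Solve for f: f(k) = 1 (degree 0 ≤ 0).
Then R = B(k−1)f/C = 1/k, so s_k = R(k)·t_k = 4*factorial(k).
Δs = 4*k*factorial(k), as required.
Σ_(k=0)^(8) t_k = s_(9) − s_(0) = 1451520 − (4) = 1451516.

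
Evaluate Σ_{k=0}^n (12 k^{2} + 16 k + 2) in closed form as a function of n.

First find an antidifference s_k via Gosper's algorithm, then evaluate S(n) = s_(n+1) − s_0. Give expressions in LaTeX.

Ratio r(k) = (6*k**2 + 20*k + 15)/(6*k**2 + 8*k + 1).
A = 1, B = 1, C = k**2 + 4*k/3 + 1/6.
f must satisfy (1)·f(k+1) − (1)·f(k) = k**2 + 4*k/3 + 1/6.
From deg A=0, deg B=0, deg C=2: d=3.
Match coefficients ⇒ f(k) = k*(2*k**2 + k - 2)/6.
Get s_k = R·t_k = 2*k*(2*k**2 + k - 2) with R(k) = B(k−1)f(k)/C(k) = k*(2*k**2 + k - 2)/(6*k**2 + 8*k + 1).
Check: Δs_k = 12*k**2 + 16*k + 2. ✓
Telescope: S(n) = s_(n+1) − s_(0) = 4*n**3 + 14*n**2 + 12*n + 2 − (0) = 4*n**3 + 14*n**2 + 12*n + 2.

S(n) = 4 n^{3} + 14 n^{2} + 12 n + 2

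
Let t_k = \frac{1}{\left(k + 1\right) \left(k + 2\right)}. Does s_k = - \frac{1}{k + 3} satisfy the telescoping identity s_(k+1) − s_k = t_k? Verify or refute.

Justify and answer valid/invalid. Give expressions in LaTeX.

Invalid: residual \frac{2 \left(- 2 k - 5\right)}{k^{4} + 10 k^{3} + 35 k^{2} + 50 k + 24} ≠ 0.

s_(k+1) = -1/(k + 4)
s_(k+1) − s_k = 1/((k + 3)*(k + 4))
(s_(k+1) − s_k) − t_k = 2*(-2*k - 5)/(k**4 + 10*k**3 + 35*k**2 + 50*k + 24)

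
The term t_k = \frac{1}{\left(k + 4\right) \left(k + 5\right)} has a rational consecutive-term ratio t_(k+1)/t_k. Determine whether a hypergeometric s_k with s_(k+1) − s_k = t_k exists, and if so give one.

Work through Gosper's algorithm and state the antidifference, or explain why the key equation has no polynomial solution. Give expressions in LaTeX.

Ratio r(k) = (k + 4)/(k + 6).
Normal form (A,B,C) = (k + 4, k + 6, 1).
Set up (k + 4)·f(k+1) − (k + 5)·f(k) − (1) = 0.
d = 1 from the (1,1,0) case.
Coefficient equations give f(k) = k/4.
Then R = B(k−1)f/C = k*(k + 5)/4, so s_k = R(k)·t_k = k/(4*(k + 4)).
Check: Δs_k = 1/(k**2 + 9*k + 20). ✓

s_k = \frac{k}{4 \left(k + 4\right)}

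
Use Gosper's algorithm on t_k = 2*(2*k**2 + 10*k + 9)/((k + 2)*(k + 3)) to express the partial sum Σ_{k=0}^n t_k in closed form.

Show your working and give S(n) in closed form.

S(n) = (4*n**2 + 13*n + 9)/(n + 3)

r(k) = (k + 2)*(10*k + 2*(k + 1)**2 + 19)/((k + 4)*(2*k**2 + 10*k + 9)) after simplifying.
So A=k + 2 and B=k + 4, with C=k**2 + 5*k + 9/2.
Need (k + 2)·f(k+1) − (k + 3)·f(k) = k**2 + 5*k + 9/2.
deg f ≤ 2 (via 1,1,2).
A polynomial solution: f(k) = k*(4*k + 5)/4.
So s_k = (B(k−1)f/C)·t_k = (k*(k + 3)*(4*k + 5)/(2*(2*k**2 + 10*k + 9)))·t_k = k*(4*k + 5)/(k + 2).
Δs = 2*(2*k**2 + 10*k + 9)/(k**2 + 5*k + 6), as required.
s_(n+1) = (4*n**2 + 13*n + 9)/(n + 3) and s_(0) = 0, so S(n) = (4*n**2 + 13*n + 9)/(n + 3).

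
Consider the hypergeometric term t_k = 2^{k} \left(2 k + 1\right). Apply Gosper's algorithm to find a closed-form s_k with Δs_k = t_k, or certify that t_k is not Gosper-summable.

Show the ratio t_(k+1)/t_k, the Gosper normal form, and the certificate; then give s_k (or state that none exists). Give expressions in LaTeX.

s_k = 2^{k} \left(2 k - 3\right)

The ratio is 2*(2*k + 3)/(2*k + 1).
So A=2 and B=1, with C=k + 1/2.
f must satisfy (2)·f(k+1) − (1)·f(k) = k + 1/2.
deg f ≤ 1 (via 0,0,1).
Solve for f: f(k) = (2*k - 3)/2 (degree 1 ≤ 1).
So s_k = (B(k−1)f/C)·t_k = ((2*k - 3)/(2*k + 1))·t_k = 2**k*(2*k - 3).
Δs = 2**k*(2*k + 1), as required.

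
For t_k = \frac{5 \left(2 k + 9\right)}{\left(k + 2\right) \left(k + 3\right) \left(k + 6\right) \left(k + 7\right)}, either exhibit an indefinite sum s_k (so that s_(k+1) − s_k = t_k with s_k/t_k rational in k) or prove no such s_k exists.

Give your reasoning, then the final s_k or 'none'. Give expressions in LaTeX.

s_k = \frac{5 k \left(k + 8\right)}{12 \left(k^{2} + 8 k + 12\right)}

r(k) = (k + 2)*(k + 6)*(2*k + 11)/((k + 4)*(k + 8)*(2*k + 9)) after simplifying.
Normal form (A,B,C) = (k + 2, k + 8, k**3 + 27*k**2/2 + 121*k/2 + 90).
Set up (k + 2)·f(k+1) − (k + 7)·f(k) − (k**3 + 27*k**2/2 + 121*k/2 + 90) = 0.
From deg A=1, deg B=1, deg C=3: d=5.
Coefficient equations give f(k) = k*(k + 3)*(k + 4)*(k + 5)*(k + 8)/24.
Get s_k = R·t_k = 5*k*(k + 8)/(12*(k**2 + 8*k + 12)) with R(k) = B(k−1)f(k)/C(k) = k*(k + 3)*(k + 7)*(k + 8)/(12*(2*k + 9)).
Check: Δs_k = 5*(2*k + 9)/(k**4 + 18*k**3 + 113*k**2 + 288*k + 252). ✓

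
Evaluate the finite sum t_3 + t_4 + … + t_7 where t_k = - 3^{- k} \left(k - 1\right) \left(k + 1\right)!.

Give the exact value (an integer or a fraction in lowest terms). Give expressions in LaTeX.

Σ = -4408/27

t_(k+1)/t_k = k*(k + 2)/(3*(k - 1)).
Factor: A=k/3 + 2/3; B=1; C=k - 1.
f must satisfy (k/3 + 2/3)·f(k+1) − (1)·f(k) = k - 1.
Bound: deg f ≤ 0.
Coefficient equations give f(k) = 3.
Get s_k = R·t_k = -3**(1 - k)*factorial(k + 1) with R(k) = B(k−1)f(k)/C(k) = 3/(k - 1).
Δs = -(k - 1)*factorial(k + 1)/3**k, as required.
Evaluate s at k=8 and k=3: -4480/27 and -8/3; difference -4408/27.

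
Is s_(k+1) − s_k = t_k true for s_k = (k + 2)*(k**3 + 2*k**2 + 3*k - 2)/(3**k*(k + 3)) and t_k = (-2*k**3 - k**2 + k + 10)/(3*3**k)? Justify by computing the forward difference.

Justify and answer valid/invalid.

Invalid: residual 2*(k**4 + 5*k**3 + 4*k**2 - 2*k - 18)/(3*3**k*(k**2 + 7*k + 12)) ≠ 0.

s_(k+1) = (k**4 + 8*k**3 + 25*k**2 + 34*k + 12)/(3*3**k*(k + 4))
s_(k+1) − s_k = (-2*k**5 - 13*k**4 - 20*k**3 + 13*k**2 + 78*k + 84)/(3*3**k*(k**2 + 7*k + 12))
(s_(k+1) − s_k) − t_k = 2*(k**4 + 5*k**3 + 4*k**2 - 2*k - 18)/(3*3**k*(k**2 + 7*k + 12))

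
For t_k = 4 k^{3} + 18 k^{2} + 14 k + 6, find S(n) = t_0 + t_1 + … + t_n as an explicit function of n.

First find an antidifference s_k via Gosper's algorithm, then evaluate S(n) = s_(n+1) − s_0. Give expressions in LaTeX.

t_(k+1)/t_k = (2*k**3 + 15*k**2 + 31*k + 21)/(2*k**3 + 9*k**2 + 7*k + 3).
So A=1 and B=1, with C=k**3 + 9*k**2/2 + 7*k/2 + 3/2.
Solve (1)·f(k+1) − (1)·f(k) = k**3 + 9*k**2/2 + 7*k/2 + 3/2.
d = 4 from the (0,0,3) case.
Coefficient equations give f(k) = k*(k**3 + 4*k**2 - k + 2)/4.
So s_k = (B(k−1)f/C)·t_k = (k*(k**3 + 4*k**2 - k + 2)/(2*(2*k**3 + 9*k**2 + 7*k + 3)))·t_k = k*(k**3 + 4*k**2 - k + 2).
s_(k+1) − s_k = 4*k**3 + 18*k**2 + 14*k + 6 = t_k.
Evaluate: s_(n+1) = n**4 + 8*n**3 + 17*n**2 + 16*n + 6; subtract s_(0) = 0 ⇒ S(n) = n**4 + 8*n**3 + 17*n**2 + 16*n + 6.

S(n) = n^{4} + 8 n^{3} + 17 n^{2} + 16 n + 6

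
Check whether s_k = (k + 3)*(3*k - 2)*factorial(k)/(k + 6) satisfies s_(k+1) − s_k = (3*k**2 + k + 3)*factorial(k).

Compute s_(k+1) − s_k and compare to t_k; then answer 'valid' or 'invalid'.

s_(k+1) = (k + 4)*(3*k + 1)*factorial(k + 1)/(k + 7)
s_(k+1) − s_k = (3*k**4 + 31*k**3 + 85*k**2 + 63*k + 66)*factorial(k)/((k + 6)*(k + 7))
(s_(k+1) − s_k) − t_k = -3*(3*k**3 + 19*k**2 + 6*k + 20)*factorial(k)/((k + 6)*(k + 7))

Invalid: residual -3*(3*k**3 + 19*k**2 + 6*k + 20)*factorial(k)/((k + 6)*(k + 7)) ≠ 0.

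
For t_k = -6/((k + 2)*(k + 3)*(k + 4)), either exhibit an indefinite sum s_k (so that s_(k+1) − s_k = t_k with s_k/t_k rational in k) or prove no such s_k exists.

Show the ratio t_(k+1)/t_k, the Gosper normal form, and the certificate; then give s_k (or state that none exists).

Step 1: r(k) = (k + 2)/(k + 5).
Normal form (A,B,C) = (k + 2, k + 5, 1).
f must satisfy (k + 2)·f(k+1) − (k + 4)·f(k) = 1.
Degrees (1,1,0) ⇒ d ≤ 2.
Coefficient equations give f(k) = k*(k + 5)/12.
Certificate R = B(k−1)f/C = k*(k + 4)*(k + 5)/12 gives s_k = k*(-k - 5)/(2*(k + 2)*(k + 3)).
Δs = -6/(k**3 + 9*k**2 + 26*k + 24), as required.

s_k = k*(-k - 5)/(2*(k + 2)*(k + 3))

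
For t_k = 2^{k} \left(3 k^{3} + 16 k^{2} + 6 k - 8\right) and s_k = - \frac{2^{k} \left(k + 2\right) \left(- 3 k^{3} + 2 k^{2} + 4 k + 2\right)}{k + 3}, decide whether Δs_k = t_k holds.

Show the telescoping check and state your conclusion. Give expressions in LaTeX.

s_(k+1) = 2**(k + 1)*(3*k**4 + 16*k**3 + 22*k**2 - 2*k - 15)/(k + 4)
s_(k+1) − s_k = 2**k*(3*k**5 + 34*k**4 + 132*k**3 + 170*k**2 + 2*k - 74)/(k**2 + 7*k + 12)
(s_(k+1) − s_k) − t_k = 2**k*(-3*k**4 - 22*k**3 - 56*k**2 - 14*k + 22)/(k**2 + 7*k + 12)

Invalid: residual \frac{2^{k} \left(- 3 k^{4} - 22 k^{3} - 56 k^{2} - 14 k + 22\right)}{k^{2} + 7 k + 12} ≠ 0.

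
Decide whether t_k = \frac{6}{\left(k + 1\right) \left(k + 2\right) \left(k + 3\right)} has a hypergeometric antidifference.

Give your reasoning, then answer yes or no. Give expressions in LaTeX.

t_(k+1)/t_k = (k + 1)/(k + 4).
So A=k + 1 and B=k + 4, with C=1.
Need (k + 1)·f(k+1) − (k + 3)·f(k) = 1.
deg f ≤ 2 (via 1,1,0).
Match coefficients ⇒ f(k) = k*(k + 3)/4.
Certificate R = B(k−1)f/C = k*(k + 3)**2/4 gives s_k = 3*k*(k + 3)/(2*(k + 1)*(k + 2)).
Verify: 6/(k**3 + 6*k**2 + 11*k + 6) matches t_k.

Yes. s_k = \frac{3 k \left(k + 3\right)}{2 \left(k + 1\right) \left(k + 2\right)}.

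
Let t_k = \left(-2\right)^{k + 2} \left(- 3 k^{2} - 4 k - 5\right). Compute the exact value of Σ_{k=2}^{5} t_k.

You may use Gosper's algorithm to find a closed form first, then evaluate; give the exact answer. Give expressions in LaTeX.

Σ = 9392

Compute t_(k+1)/t_k: get 2*(-3*k**2 - 10*k - 12)/(3*k**2 + 4*k + 5).
A = -2, B = 1, C = k**2 + 4*k/3 + 5/3.
Solve (-2)·f(k+1) − (1)·f(k) = k**2 + 4*k/3 + 5/3.
Degrees (0,0,2) ⇒ d ≤ 2.
A polynomial solution: f(k) = -(k**2 + 1)/3.
Get s_k = R·t_k = (-2)**(k + 2)*(k**2 + 1) with R(k) = B(k−1)f(k)/C(k) = -(k**2 + 1)/(3*k**2 + 4*k + 5).
Check: Δs_k = (-2)**(k + 2)*(-3*k**2 - 4*k - 5). ✓
Σ_(k=2)^(5) t_k = s_(6) − s_(2) = 9472 − (80) = 9392.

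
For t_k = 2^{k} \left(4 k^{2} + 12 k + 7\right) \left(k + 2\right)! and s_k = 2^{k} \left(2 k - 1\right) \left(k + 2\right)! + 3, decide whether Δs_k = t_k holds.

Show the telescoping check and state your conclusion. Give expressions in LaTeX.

Valid — Δs_k = t_k.

s_(k+1) = 2**(k + 1)*(2*k + 1)*factorial(k + 3) + 3
s_(k+1) − s_k = 2**k*(4*k**2 + 12*k + 7)*factorial(k + 2)
(s_(k+1) − s_k) − t_k = 0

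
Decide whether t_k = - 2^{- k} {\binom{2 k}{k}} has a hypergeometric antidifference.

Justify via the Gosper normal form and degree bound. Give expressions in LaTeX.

No — t_k has no hypergeometric antidifference.

Step 1: r(k) = (2*k + 1)/(k + 1).
Normal form (A,B,C) = (2*k + 1, k + 1, 1).
Need (2*k + 1)·f(k+1) − (k)·f(k) = 1.
deg f ≤ -1 (via 1,1,0).
Bound -1 < 0, so the key equation has no polynomial solution.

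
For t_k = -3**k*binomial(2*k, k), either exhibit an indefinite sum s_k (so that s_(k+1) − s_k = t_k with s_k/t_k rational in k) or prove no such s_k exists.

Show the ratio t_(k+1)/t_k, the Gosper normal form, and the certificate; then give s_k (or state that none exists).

t_(k+1)/t_k = 6*(2*k + 1)/(k + 1).
A = 12*k + 6, B = k + 1, C = 1.
Key eq: (12*k + 6)·f(k+1) = (k)·f(k) + (1).
From deg A=1, deg B=1, deg C=0: d=-1.
d = -1 < 0 ⇒ no nonzero polynomial f; not summable.

not Gosper-summable; s_k does not exist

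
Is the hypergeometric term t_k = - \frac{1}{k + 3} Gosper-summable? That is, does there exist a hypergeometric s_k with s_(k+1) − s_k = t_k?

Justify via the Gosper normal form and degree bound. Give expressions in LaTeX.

No; the coefficient equations for f are inconsistent.

Compute t_(k+1)/t_k: get (k + 3)/(k + 4).
Take A(k)=k + 3, B(k)=k + 4, C(k)=1.
Key eq: (k + 3)·f(k+1) = (k + 3)·f(k) + (1).
Bound: deg f ≤ 0.
Write f(k) = c0. Then LHS − RHS = -1, requiring -1 = 0: contradictory. No certificate.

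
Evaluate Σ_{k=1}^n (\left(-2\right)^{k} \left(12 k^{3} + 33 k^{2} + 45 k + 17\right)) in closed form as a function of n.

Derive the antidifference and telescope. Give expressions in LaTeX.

S(n) = 8 \left(-2\right)^{n} n^{3} + 30 \left(-2\right)^{n} n^{2} + 42 \left(-2\right)^{n} n + 18 \left(-2\right)^{n} - 18

Ratio r(k) = 2*(-12*k**3 - 69*k**2 - 147*k - 107)/(12*k**3 + 33*k**2 + 45*k + 17).
Factor: A=-2; B=1; C=k**3 + 11*k**2/4 + 15*k/4 + 17/12.
f must satisfy (-2)·f(k+1) − (1)·f(k) = k**3 + 11*k**2/4 + 15*k/4 + 17/12.
From deg A=0, deg B=0, deg C=3: d=3.
A polynomial solution: f(k) = -(4*k - 1)*(k**2 + k + 1)/12.
Then R = B(k−1)f/C = -(4*k - 1)*(k**2 + k + 1)/(12*k**3 + 33*k**2 + 45*k + 17), so s_k = R(k)·t_k = (-2)**k*(-4*k**3 - 3*k**2 - 3*k + 1).
s_(k+1) − s_k = (-2)**k*(12*k**3 + 33*k**2 + 45*k + 17) = t_k.
Telescope: S(n) = s_(n+1) − s_(1) = 2*(-2)**n*(4*n**3 + 15*n**2 + 21*n + 9) − (18) = 8*(-2)**n*n**3 + 30*(-2)**n*n**2 + 42*(-2)**n*n + 18*(-2)**n - 18.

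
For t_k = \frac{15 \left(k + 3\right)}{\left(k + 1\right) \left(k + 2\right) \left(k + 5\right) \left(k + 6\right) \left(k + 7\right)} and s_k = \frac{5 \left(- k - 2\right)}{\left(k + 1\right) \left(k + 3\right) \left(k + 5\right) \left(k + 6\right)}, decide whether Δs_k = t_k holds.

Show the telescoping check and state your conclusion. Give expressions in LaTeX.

Invalid: residual \frac{5 \left(- 4 k^{2} - 27 k - 41\right)}{k^{7} + 28 k^{6} + 322 k^{5} + 1960 k^{4} + 6769 k^{3} + 13132 k^{2} + 13068 k + 5040} ≠ 0.

s_(k+1) = 5*(-k - 3)/((k + 2)*(k + 4)*(k + 6)*(k + 7))
s_(k+1) − s_k = 5*(3*k**3 + 26*k**2 + 72*k + 67)/(k**7 + 28*k**6 + 322*k**5 + 1960*k**4 + 6769*k**3 + 13132*k**2 + 13068*k + 5040)
(s_(k+1) − s_k) − t_k = 5*(-4*k**2 - 27*k - 41)/(k**7 + 28*k**6 + 322*k**5 + 1960*k**4 + 6769*k**3 + 13132*k**2 + 13068*k + 5040)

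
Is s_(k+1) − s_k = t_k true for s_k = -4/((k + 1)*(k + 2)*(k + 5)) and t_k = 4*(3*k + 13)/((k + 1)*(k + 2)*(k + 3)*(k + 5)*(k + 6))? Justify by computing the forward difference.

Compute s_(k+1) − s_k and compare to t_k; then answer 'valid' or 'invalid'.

Valid — Δs_k = t_k.

s_(k+1) = -4/((k + 2)*(k + 3)*(k + 6))
s_(k+1) − s_k = 4*(3*k + 13)/(k**5 + 17*k**4 + 107*k**3 + 307*k**2 + 396*k + 180)
(s_(k+1) − s_k) − t_k = 0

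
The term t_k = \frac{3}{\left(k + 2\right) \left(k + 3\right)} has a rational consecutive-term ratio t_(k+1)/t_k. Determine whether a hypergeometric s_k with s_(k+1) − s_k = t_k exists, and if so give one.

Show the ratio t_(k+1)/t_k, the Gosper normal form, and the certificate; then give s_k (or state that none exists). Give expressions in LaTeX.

s_k = \frac{3 k}{2 \left(k + 2\right)}

Ratio r(k) = (k + 2)/(k + 4).
Gosper form: A/B · C(k+1)/C(k) with A=k + 2, B=k + 4, C=1.
Need (k + 2)·f(k+1) − (k + 3)·f(k) = 1.
Bound: deg f ≤ 1.
A polynomial solution: f(k) = k/2.
So s_k = (B(k−1)f/C)·t_k = (k*(k + 3)/2)·t_k = 3*k/(2*(k + 2)).
Δs = 3/(k**2 + 5*k + 6), as required.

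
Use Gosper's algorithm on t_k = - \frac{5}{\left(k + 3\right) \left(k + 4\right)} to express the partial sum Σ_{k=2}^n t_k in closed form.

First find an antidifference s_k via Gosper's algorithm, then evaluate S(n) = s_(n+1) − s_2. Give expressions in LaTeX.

S(n) = \frac{1 - n}{n + 4}

Step 1: r(k) = (k + 3)/(k + 5).
Normal form (A,B,C) = (k + 3, k + 5, 1).
f must satisfy (k + 3)·f(k+1) − (k + 4)·f(k) = 1.
Degrees (1,1,0) ⇒ d ≤ 1.
Coefficient equations give f(k) = k/3.
R(k) = B(k−1)·f(k)/C(k) = k*(k + 4)/3; s_k = R·t_k = -5*k/(3*k + 9).
Verify: -5/(k**2 + 7*k + 12) matches t_k.
s_(n+1) = 5*(-n - 1)/(3*(n + 4)) and s_(2) = -2/3, so S(n) = (1 - n)/(n + 4).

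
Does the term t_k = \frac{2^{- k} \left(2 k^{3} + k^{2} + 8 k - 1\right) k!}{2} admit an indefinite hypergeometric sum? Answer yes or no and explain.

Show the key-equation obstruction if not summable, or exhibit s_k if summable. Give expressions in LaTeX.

Yes. s_k = 2^{- k} \left(2 k^{2} - k + 2\right) k!.

Compute t_(k+1)/t_k: get (k + 1)*(8*k + 2*(k + 1)**3 + (k + 1)**2 + 7)/(2*(2*k**3 + k**2 + 8*k - 1)).
Factor: A=k/2 + 1/2; B=1; C=k**3 + k**2/2 + 4*k - 1/2.
f must satisfy (k/2 + 1/2)·f(k+1) − (1)·f(k) = k**3 + k**2/2 + 4*k - 1/2.
d = 2 from the (1,0,3) case.
Solving with deg f ≤ 2: f(k) = 2*k**2 - k + 2.
Then R = B(k−1)f/C = 2*(2*k**2 - k + 2)/(2*k**3 + k**2 + 8*k - 1), so s_k = R(k)·t_k = (2*k**2 - k + 2)*factorial(k)/2**k.
Verify: (2*k**3 + k**2 + 8*k - 1)*factorial(k)/(2*2**k) matches t_k.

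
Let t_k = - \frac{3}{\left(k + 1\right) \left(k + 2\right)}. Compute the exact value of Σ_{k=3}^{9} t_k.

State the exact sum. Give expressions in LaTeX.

Compute t_(k+1)/t_k: get (k + 1)/(k + 3).
Take A(k)=k + 1, B(k)=k + 3, C(k)=1.
Key eq: (k + 1)·f(k+1) = (k + 2)·f(k) + (1).
From deg A=1, deg B=1, deg C=0: d=1.
A polynomial solution: f(k) = k.
R(k) = B(k−1)·f(k)/C(k) = k*(k + 2); s_k = R·t_k = -3*k/(k + 1).
Verify: -3/(k**2 + 3*k + 2) matches t_k.
Evaluate s at k=10 and k=3: -30/11 and -9/4; difference -21/44.

Σ = -21/44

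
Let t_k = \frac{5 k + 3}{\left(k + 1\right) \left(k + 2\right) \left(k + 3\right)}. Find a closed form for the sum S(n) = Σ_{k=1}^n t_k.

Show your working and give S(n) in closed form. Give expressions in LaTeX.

The ratio is (k + 1)*(5*k + 8)/((k + 4)*(5*k + 3)).
Gosper form: A/B · C(k+1)/C(k) with A=k + 1, B=k + 4, C=k + 3/5.
f must satisfy (k + 1)·f(k+1) − (k + 3)·f(k) = k + 3/5.
deg f ≤ 2 (via 1,1,1).
Solving with deg f ≤ 2: f(k) = k*(2*k + 1)/5.
So s_k = (B(k−1)f/C)·t_k = (k*(k + 3)*(2*k + 1)/(5*k + 3))·t_k = k*(2*k + 1)/((k + 1)*(k + 2)).
s_(k+1) − s_k = (5*k + 3)/(k**3 + 6*k**2 + 11*k + 6) = t_k.
s_(n+1) = (2*n**2 + 5*n + 3)/(n**2 + 5*n + 6) and s_(1) = 1/2, so S(n) = n*(3*n + 5)/(2*(n**2 + 5*n + 6)).

S(n) = \frac{n \left(3 n + 5\right)}{2 \left(n^{2} + 5 n + 6\right)}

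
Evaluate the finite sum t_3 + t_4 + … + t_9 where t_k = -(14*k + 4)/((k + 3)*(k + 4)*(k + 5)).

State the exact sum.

Σ = -178/273

t_(k+1)/t_k = (k + 3)*(7*k + 9)/((k + 6)*(7*k + 2)).
Gosper form: A/B · C(k+1)/C(k) with A=k + 3, B=k + 6, C=k + 2/7.
f must satisfy (k + 3)·f(k+1) − (k + 5)·f(k) = k + 2/7.
deg f ≤ 2 (via 1,1,1).
Solve for f: f(k) = k*(23*k - 7)/168 (degree 2 ≤ 2).
Get s_k = R·t_k = -k*(23*k - 7)/(12*(k + 3)*(k + 4)) with R(k) = B(k−1)f(k)/C(k) = k*(k + 5)*(23*k - 7)/(24*(7*k + 2)).
Δs = 2*(-7*k - 2)/(k**3 + 12*k**2 + 47*k + 60), as required.
Σ_(k=3)^(9) t_k = s_(10) − s_(3) = -1115/1092 − (-31/84) = -178/273.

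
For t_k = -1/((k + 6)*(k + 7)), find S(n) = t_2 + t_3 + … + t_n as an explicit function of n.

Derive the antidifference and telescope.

S(n) = (1 - n)/(8*(n + 7))

The ratio is (k + 6)/(k + 8).
Normal form (A,B,C) = (k + 6, k + 8, 1).
Solve (k + 6)·f(k+1) − (k + 7)·f(k) = 1.
d = 1 from the (1,1,0) case.
Match coefficients ⇒ f(k) = k/6.
Get s_k = R·t_k = -k/(6*k + 36) with R(k) = B(k−1)f(k)/C(k) = k*(k + 7)/6.
s_(k+1) − s_k = -1/(k**2 + 13*k + 42) = t_k.
Σ_(k=2)^n t_k = s_(n+1) − s_(2) = ((-n - 1)/(6*(n + 7))) − (-1/24), i.e. (1 - n)/(8*(n + 7)).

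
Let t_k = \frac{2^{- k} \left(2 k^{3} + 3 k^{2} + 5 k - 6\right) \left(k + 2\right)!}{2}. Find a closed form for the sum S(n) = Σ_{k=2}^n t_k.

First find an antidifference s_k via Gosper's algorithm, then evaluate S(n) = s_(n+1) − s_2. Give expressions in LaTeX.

t_(k+1)/t_k = (2*k**4 + 15*k**3 + 44*k**2 + 55*k + 12)/(2*(2*k**3 + 3*k**2 + 5*k - 6)).
A = k/2 + 3/2, B = 1, C = k**3 + 3*k**2/2 + 5*k/2 - 3.
Need (k/2 + 3/2)·f(k+1) − (1)·f(k) = k**3 + 3*k**2/2 + 5*k/2 - 3.
Degrees (1,0,3) ⇒ d ≤ 2.
Match coefficients ⇒ f(k) = 2*k**2 - 3*k - 3.
Then R = B(k−1)f/C = 2*(2*k**2 - 3*k - 3)/(2*k**3 + 3*k**2 + 5*k - 6), so s_k = R(k)·t_k = (2*k**2 - 3*k - 3)*factorial(k + 2)/2**k.
Verify: (2*k**3 + 3*k**2 + 5*k - 6)*factorial(k + 2)/(2*2**k) matches t_k.
s_(n+1) = 2**(-n - 1)*(2*n**2 + n - 4)*factorial(n + 3) and s_(2) = -6, so S(n) = (12*2**n + 2*n**5*factorial(n) + 13*n**4*factorial(n) + 24*n**3*factorial(n) - n**2*factorial(n) - 38*n*factorial(n) - 24*factorial(n))/(2*2**n).

S(n) = \frac{2^{- n} \left(12 \cdot 2^{n} + 2 n^{5} n! + 13 n^{4} n! + 24 n^{3} n! - n^{2} n! - 38 n n! - 24 n!\right)}{2}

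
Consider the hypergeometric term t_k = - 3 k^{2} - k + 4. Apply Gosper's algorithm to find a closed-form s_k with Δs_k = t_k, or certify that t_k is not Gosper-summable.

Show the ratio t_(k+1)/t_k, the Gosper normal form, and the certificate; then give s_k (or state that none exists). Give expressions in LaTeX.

s_k = k \left(- k^{2} + k + 4\right)

t_(k+1)/t_k = k*(3*k + 7)/(3*k**2 + k - 4).
A = 1, B = 1, C = k**2 + k/3 - 4/3.
Set up (1)·f(k+1) − (1)·f(k) − (k**2 + k/3 - 4/3) = 0.
Bound: deg f ≤ 3.
Match coefficients ⇒ f(k) = k*(k**2 - k - 4)/3.
Certificate R = B(k−1)f/C = k*(k**2 - k - 4)/((k - 1)*(3*k + 4)) gives s_k = k*(-k**2 + k + 4).
Δs = -3*k**2 - k + 4, as required.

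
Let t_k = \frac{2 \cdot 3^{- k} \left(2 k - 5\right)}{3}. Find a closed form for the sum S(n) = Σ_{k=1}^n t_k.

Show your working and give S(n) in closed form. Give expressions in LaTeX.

S(n) = 2 \cdot 3^{- n - 1} \left(- 3^{n} - n + 1\right)

t_(k+1)/t_k = (2*k - 3)/(3*(2*k - 5)).
Factor: A=1/3; B=1; C=k - 5/2.
f must satisfy (1/3)·f(k+1) − (1)·f(k) = k - 5/2.
From deg A=0, deg B=0, deg C=1: d=1.
Solve for f: f(k) = -3*(k - 2)/2 (degree 1 ≤ 1).
Get s_k = R·t_k = 2*(2 - k)/3**k with R(k) = B(k−1)f(k)/C(k) = -3*(k - 2)/(2*k - 5).
s_(k+1) − s_k = 2*(2*k - 5)/(3*3**k) = t_k.
Telescope: S(n) = s_(n+1) − s_(1) = 2*3**(-n - 1)*(1 - n) − (2/3) = 2*3**(-n - 1)*(-3**n - n + 1).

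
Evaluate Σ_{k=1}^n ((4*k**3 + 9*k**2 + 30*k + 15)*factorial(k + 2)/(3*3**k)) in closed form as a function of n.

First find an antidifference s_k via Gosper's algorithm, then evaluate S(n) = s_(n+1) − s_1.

S(n) = (-36*3**n + 4*n**5*factorial(n) + 33*n**4*factorial(n) + 104*n**3*factorial(n) + 159*n**2*factorial(n) + 120*n*factorial(n) + 36*factorial(n))/(3*3**n)

r(k) = (4*k**4 + 33*k**3 + 123*k**2 + 238*k + 174)/(3*(4*k**3 + 9*k**2 + 30*k + 15)) after simplifying.
So A=k/3 + 1 and B=1, with C=k**3 + 9*k**2/4 + 15*k/2 + 15/4.
Set up (k/3 + 1)·f(k+1) − (1)·f(k) − (k**3 + 9*k**2/4 + 15*k/2 + 15/4) = 0.
From deg A=1, deg B=0, deg C=3: d=2.
Solving with deg f ≤ 2: f(k) = 3*(4*k**2 + k + 1)/4.
Get s_k = R·t_k = (4*k**2 + k + 1)*factorial(k + 2)/3**k with R(k) = B(k−1)f(k)/C(k) = 3*(4*k**2 + k + 1)/(4*k**3 + 9*k**2 + 30*k + 15).
s_(k+1) − s_k = (4*k**3 + 9*k**2 + 30*k + 15)*factorial(k + 2)/(3*3**k) = t_k.
Telescope: S(n) = s_(n+1) − s_(1) = 3**(-n - 1)*(4*n**2 + 9*n + 6)*factorial(n + 3) − (12) = (-36*3**n + 4*n**5*factorial(n) + 33*n**4*factorial(n) + 104*n**3*factorial(n) + 159*n**2*factorial(n) + 120*n*factorial(n) + 36*factorial(n))/(3*3**n).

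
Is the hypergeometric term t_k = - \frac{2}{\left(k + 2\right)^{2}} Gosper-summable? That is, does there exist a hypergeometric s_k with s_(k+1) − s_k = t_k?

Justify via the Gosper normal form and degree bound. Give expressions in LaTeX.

t_(k+1)/t_k = (k + 2)**2/(k + 3)**2.
Take A(k)=k**2 + 4*k + 4, B(k)=k**2 + 6*k + 9, C(k)=1.
f must satisfy (k**2 + 4*k + 4)·f(k+1) − (k**2 + 4*k + 4)·f(k) = 1.
d = 0 from the (2,2,0) case.
Write f(k) = c0. Then LHS − RHS = -1, requiring -1 = 0: contradictory. No certificate.

No — the linear system for f has no solution.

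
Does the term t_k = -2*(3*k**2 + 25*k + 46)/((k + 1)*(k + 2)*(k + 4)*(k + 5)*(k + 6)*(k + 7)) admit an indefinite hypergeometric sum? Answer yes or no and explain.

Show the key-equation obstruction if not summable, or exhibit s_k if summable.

t_(k+1)/t_k = (k + 1)*(k + 4)*(25*k + 3*(k + 1)**2 + 71)/((k + 3)*(k + 8)*(3*k**2 + 25*k + 46)).
Gosper form: A/B · C(k+1)/C(k) with A=k + 1, B=k + 8, C=k**3 + 34*k**2/3 + 121*k/3 + 46.
Need (k + 1)·f(k+1) − (k + 7)·f(k) = k**3 + 34*k**2/3 + 121*k/3 + 46.
d = 6 from the (1,1,3) case.
Coefficient equations give f(k) = k*(k + 2)*(k + 3)*(k + 5)*(k**2 + 11*k + 34)/72.
Certificate R = B(k−1)f/C = k*(k + 2)*(k + 5)*(k + 7)*(k**2 + 11*k + 34)/(24*(3*k**2 + 25*k + 46)) gives s_k = k*(-k**2 - 11*k - 34)/(12*(k**3 + 11*k**2 + 34*k + 24)).
Δs = 2*(-3*k**2 - 25*k - 46)/(k**6 + 25*k**5 + 247*k**4 + 1219*k**3 + 3112*k**2 + 3796*k + 1680), as required.

Yes. s_k = k*(-k**2 - 11*k - 34)/(12*(k**3 + 11*k**2 + 34*k + 24)).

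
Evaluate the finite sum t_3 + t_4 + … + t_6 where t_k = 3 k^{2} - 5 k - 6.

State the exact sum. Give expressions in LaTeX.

Σ = 144

Ratio r(k) = (3*k**2 + k - 8)/(3*k**2 - 5*k - 6).
So A=1 and B=1, with C=k**2 - 5*k/3 - 2.
Solve (1)·f(k+1) − (1)·f(k) = k**2 - 5*k/3 - 2.
deg f ≤ 3 (via 0,0,2).
Solving with deg f ≤ 3: f(k) = k*(k**2 - 4*k - 3)/3.
Then R = B(k−1)f/C = k*(k**2 - 4*k - 3)/(3*k**2 - 5*k - 6), so s_k = R(k)·t_k = k*(k**2 - 4*k - 3).
s_(k+1) − s_k = 3*k**2 - 5*k - 6 = t_k.
Telescoping: Σ = s_(7) − s_(3) = 126 − (-18) = 144.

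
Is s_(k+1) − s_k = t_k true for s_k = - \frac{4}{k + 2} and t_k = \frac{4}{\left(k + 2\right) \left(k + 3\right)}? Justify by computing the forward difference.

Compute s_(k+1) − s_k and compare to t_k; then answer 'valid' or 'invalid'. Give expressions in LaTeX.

s_(k+1) = -4/(k + 3)
s_(k+1) − s_k = 4/((k + 2)*(k + 3))
(s_(k+1) − s_k) − t_k = 0

valid; difference matches t_k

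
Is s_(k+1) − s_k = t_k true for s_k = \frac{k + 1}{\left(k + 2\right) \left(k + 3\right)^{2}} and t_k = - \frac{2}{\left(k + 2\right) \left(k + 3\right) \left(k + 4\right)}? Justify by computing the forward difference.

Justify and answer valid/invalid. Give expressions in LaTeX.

Invalid: residual \frac{2 \left(3 k + 10\right)}{k^{5} + 16 k^{4} + 101 k^{3} + 314 k^{2} + 480 k + 288} ≠ 0.

s_(k+1) = (k + 2)/((k + 3)*(k + 4)**2)
s_(k+1) − s_k = (-(k + 1)*(k + 4)**2 + (k + 2)**2*(k + 3))/((k + 2)*(k + 3)**2*(k + 4)**2)
(s_(k+1) − s_k) − t_k = 2*(3*k + 10)/(k**5 + 16*k**4 + 101*k**3 + 314*k**2 + 480*k + 288)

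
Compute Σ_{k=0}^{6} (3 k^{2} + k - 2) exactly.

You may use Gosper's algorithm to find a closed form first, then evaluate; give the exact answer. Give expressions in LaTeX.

Σ = 280

r(k) = (k + 3*(k + 1)**2 - 1)/(3*k**2 + k - 2) after simplifying.
Gosper form: A/B · C(k+1)/C(k) with A=1, B=1, C=k**2 + k/3 - 2/3.
Need (1)·f(k+1) − (1)·f(k) = k**2 + k/3 - 2/3.
From deg A=0, deg B=0, deg C=2: d=3.
Coefficient equations give f(k) = k*(k - 2)*(k + 1)/3.
So s_k = (B(k−1)f/C)·t_k = (k*(k - 2)/(3*k - 2))·t_k = k*(k**2 - k - 2).
Verify: 3*k**2 + k - 2 matches t_k.
Evaluate s at k=7 and k=0: 280 and 0; difference 280.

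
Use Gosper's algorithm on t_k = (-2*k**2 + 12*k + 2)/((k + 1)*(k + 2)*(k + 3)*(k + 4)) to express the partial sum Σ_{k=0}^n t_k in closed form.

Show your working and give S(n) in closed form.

S(n) = (n**3 + 21*n**2 + 32*n + 12)/(6*(n**3 + 9*n**2 + 26*n + 24))

r(k) = (k + 1)*(6*k - (k + 1)**2 + 7)/((k + 5)*(-k**2 + 6*k + 1)) after simplifying.
A = k + 1, B = k + 5, C = k**2 - 6*k - 1.
Solve (k + 1)·f(k+1) − (k + 4)·f(k) = k**2 - 6*k - 1.
d = 3 from the (1,1,2) case.
Solve for f: f(k) = -k*(k**2 + 18*k - 7)/12 (degree 3 ≤ 3).
Certificate R = B(k−1)f/C = -k*(k + 4)*(k**2 + 18*k - 7)/(12*(k**2 - 6*k - 1)) gives s_k = k*(k**2 + 18*k - 7)/(6*(k + 1)*(k + 2)*(k + 3)).
Check: Δs_k = 2*(-k**2 + 6*k + 1)/(k**4 + 10*k**3 + 35*k**2 + 50*k + 24). ✓
s_(n+1) = (n**3 + 21*n**2 + 32*n + 12)/(6*(n**3 + 9*n**2 + 26*n + 24)) and s_(0) = 0, so S(n) = (n**3 + 21*n**2 + 32*n + 12)/(6*(n**3 + 9*n**2 + 26*n + 24)).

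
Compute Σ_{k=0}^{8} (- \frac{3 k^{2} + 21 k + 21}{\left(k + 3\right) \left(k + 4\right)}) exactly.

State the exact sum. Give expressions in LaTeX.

Σ = -93/4

Step 1: r(k) = (k + 3)*(7*k + (k + 1)**2 + 14)/((k + 5)*(k**2 + 7*k + 7)).
Normal form (A,B,C) = (k + 3, k + 5, k**2 + 7*k + 7).
f must satisfy (k + 3)·f(k+1) − (k + 4)·f(k) = k**2 + 7*k + 7.
deg f ≤ 2 (via 1,1,2).
Solving with deg f ≤ 2: f(k) = k*(3*k + 4)/3.
R(k) = B(k−1)·f(k)/C(k) = k*(k + 4)*(3*k + 4)/(3*(k**2 + 7*k + 7)); s_k = R·t_k = -k*(3*k + 4)/(k + 3).
Verify: 3*(-k**2 - 7*k - 7)/(k**2 + 7*k + 12) matches t_k.
Σ_(k=0)^(8) t_k = s_(9) − s_(0) = -93/4 − (0) = -93/4.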